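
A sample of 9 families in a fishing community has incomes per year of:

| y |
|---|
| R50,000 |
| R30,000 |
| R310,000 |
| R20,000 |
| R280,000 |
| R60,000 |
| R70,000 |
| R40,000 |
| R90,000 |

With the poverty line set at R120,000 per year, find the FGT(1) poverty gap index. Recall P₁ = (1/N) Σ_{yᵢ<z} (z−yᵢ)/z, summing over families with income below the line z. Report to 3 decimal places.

Incomes under z: R20,000, R30,000, R40,000, R50,000, R60,000, R70,000, R90,000 (q = 7 of N = 9).
Shortfall ratios: (120000−20000)/120000 = 0.8333; (120000−30000)/120000 = 0.7500; (120000−40000)/120000 = 0.6667; (120000−50000)/120000 = 0.5833; (120000−60000)/120000 = 0.5000; (120000−70000)/120000 = 0.4167; (120000−90000)/120000 = 0.2500.
Sum of shortfalls = 4.000000; P₁ averages over all N: 4.000000 / 9 = 0.444.

0.444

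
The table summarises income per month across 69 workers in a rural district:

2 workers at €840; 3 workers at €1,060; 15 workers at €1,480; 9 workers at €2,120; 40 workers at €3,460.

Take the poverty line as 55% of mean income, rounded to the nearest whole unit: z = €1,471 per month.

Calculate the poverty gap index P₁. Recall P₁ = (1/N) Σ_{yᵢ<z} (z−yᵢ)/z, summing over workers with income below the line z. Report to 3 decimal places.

Poor units: 2×€840, 3×€1,060 (q = 5 of N = 69).
Relative gaps: (1471−840)/1471 = 0.4290 (×2); (1471−1060)/1471 = 0.2794 (×3).
Σ = 1.696125. Dividing by the full population N = 69 gives P₁ = 0.025.

0.025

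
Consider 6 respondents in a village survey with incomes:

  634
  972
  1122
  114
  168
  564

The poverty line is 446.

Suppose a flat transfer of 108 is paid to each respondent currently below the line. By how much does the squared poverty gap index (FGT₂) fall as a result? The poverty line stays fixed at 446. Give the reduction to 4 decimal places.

0.0909

Before: below the line — 114, 168; squared poverty gap index (FGT₂) = 0.157108.
After the 108 transfer: below the line — 222, 276; squared poverty gap index (FGT₂) = 0.066256.
Reduction = 0.157108 − 0.066256 = 0.0909.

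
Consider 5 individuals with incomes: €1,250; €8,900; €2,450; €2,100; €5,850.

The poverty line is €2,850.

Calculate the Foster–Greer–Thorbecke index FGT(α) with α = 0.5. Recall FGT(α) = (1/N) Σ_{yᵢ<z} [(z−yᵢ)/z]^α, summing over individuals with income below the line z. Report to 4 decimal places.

0.3274

Poor units: €1,250, €2,100, €2,450 (q = 3 of N = 5).
Relative gaps: (2850−1250)/2850 = 0.5614; (2850−2100)/2850 = 0.2632; (2850−2450)/2850 = 0.1404.
Raised to α = 0.5: 0.74927; 0.51299; 0.37463.
Sum = 1.636892; FGT(0.5) = 1.636892 / 5 = 0.3274.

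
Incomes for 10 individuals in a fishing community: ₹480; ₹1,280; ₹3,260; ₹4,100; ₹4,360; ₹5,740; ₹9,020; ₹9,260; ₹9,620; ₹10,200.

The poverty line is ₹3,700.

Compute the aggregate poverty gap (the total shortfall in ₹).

Below z: ₹480, ₹1,280, ₹3,260 (q = 3 of N = 10).
Individual gaps: 3700−480 = 3220; 3700−1280 = 2420; 3700−3260 = 440.
Aggregate gap = ₹6,080.

₹6,080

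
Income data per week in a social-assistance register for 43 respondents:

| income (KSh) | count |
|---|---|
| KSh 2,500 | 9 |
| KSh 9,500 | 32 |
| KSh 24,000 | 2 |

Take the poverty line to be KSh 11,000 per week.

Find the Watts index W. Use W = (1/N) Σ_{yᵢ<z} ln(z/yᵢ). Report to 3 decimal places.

0.419

Incomes under z: 9×KSh 2,500, 32×KSh 9,500 (q = 41 of N = 43).
Log shortfalls: ln(11000/2500) = 1.4816 (×9); ln(11000/9500) = 0.1466 (×32).
W = 18.025752 / 43 = 0.419.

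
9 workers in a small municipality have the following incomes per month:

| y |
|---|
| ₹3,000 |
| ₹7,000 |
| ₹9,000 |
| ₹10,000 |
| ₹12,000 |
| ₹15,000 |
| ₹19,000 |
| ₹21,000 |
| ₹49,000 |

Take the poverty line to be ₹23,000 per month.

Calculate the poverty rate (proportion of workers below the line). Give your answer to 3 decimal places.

8 of the 9 workers have income below ₹23,000.
H = 8/9 = 0.889.

0.889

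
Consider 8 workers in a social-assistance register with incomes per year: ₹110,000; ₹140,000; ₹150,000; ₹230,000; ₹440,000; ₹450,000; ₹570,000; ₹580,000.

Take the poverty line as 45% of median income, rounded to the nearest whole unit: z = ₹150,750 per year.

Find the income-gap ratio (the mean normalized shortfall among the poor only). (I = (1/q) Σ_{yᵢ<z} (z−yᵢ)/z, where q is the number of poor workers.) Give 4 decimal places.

0.1155

Below z: ₹110,000, ₹140,000, ₹150,000 (q = 3 of N = 8).
Relative gaps: 0.2703, 0.0713, 0.0050; sum = 0.346600.
I averages over the q = 3 poor units only: 0.346600 / 3 = 0.1155.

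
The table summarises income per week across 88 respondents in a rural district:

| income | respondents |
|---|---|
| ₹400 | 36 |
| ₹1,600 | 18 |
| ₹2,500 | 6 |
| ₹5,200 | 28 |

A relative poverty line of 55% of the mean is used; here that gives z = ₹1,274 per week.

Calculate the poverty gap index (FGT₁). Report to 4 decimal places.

Below z: 36×₹400 (q = 36 of N = 88).
Shortfall ratios: (1274−400)/1274 = 0.6860 (×36).
Sum of shortfalls = 24.697017; P₁ averages over all N: 24.697017 / 88 = 0.2806.

0.2806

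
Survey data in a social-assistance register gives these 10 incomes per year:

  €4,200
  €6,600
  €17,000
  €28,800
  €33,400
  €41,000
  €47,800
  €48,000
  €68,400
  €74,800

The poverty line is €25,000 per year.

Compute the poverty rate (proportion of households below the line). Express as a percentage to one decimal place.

3 of the 10 households have income below €25,000.
H = 3/10 = 30.0%.

30.0%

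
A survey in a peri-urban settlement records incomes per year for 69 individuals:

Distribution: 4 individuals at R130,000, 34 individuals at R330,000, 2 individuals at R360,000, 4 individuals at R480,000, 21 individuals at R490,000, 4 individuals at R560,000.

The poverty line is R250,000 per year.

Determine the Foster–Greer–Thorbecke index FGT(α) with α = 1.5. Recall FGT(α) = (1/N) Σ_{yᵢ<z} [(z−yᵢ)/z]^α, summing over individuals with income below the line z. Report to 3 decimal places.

Below z: 4×R130,000 (q = 4 of N = 69).
Normalized shortfalls: (250000−130000)/250000 = 0.4800 (×4).
Raised to α = 1.5: 0.33255 (×4).
Sum = 1.330215; FGT(1.5) = 1.330215 / 69 = 0.019.

0.019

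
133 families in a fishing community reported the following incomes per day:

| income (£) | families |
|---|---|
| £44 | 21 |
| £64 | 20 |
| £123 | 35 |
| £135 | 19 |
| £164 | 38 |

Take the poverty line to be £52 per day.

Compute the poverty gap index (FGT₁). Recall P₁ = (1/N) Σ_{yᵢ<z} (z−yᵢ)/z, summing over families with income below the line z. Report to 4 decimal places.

0.0243

Incomes under z: 21×£44 (q = 21 of N = 133).
Normalized shortfalls: (52−44)/52 = 0.1538 (×21).
Sum of shortfalls = 3.230769; P₁ averages over all N: 3.230769 / 133 = 0.0243.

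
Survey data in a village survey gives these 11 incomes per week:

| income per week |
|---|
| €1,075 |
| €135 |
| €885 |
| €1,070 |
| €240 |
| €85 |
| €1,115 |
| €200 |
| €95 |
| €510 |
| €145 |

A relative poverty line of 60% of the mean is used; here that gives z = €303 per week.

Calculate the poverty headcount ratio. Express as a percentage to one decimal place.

54.5%

6 of the 11 households have income below €303.
H = 6/11 = 54.5%.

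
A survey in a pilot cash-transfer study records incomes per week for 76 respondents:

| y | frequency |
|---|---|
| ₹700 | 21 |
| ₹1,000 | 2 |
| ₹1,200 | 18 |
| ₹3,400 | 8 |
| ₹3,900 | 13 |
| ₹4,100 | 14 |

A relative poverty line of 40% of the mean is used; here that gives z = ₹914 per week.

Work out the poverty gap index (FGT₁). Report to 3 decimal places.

Poor units: 21×₹700 (q = 21 of N = 76).
Shortfall ratios: (914−700)/914 = 0.2341 (×21).
Σ = 4.916849. Dividing by the full population N = 76 gives P₁ = 0.065.

0.065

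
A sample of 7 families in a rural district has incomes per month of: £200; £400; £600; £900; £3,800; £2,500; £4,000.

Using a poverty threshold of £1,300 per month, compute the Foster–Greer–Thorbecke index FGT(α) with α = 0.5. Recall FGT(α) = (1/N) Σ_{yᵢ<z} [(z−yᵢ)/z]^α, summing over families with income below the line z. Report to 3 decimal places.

Below the line: £200, £400, £600, £900 (q = 4 of N = 7).
Relative gaps: (1300−200)/1300 = 0.8462; (1300−400)/1300 = 0.6923; (1300−600)/1300 = 0.5385; (1300−900)/1300 = 0.3077.
Raised to α = 0.5: 0.91987; 0.83205; 0.73380; 0.55470.
Sum = 3.040416; FGT(0.5) = 3.040416 / 7 = 0.434.

0.434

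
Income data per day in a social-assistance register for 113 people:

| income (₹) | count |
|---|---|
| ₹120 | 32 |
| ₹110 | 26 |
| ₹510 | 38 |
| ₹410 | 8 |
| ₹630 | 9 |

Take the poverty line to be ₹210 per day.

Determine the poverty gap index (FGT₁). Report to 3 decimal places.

0.231

Below the line: 26×₹110, 32×₹120 (q = 58 of N = 113).
Shortfall ratios: (210−110)/210 = 0.4762 (×26); (210−120)/210 = 0.4286 (×32).
Sum of shortfalls = 26.095238; P₁ averages over all N: 26.095238 / 113 = 0.231.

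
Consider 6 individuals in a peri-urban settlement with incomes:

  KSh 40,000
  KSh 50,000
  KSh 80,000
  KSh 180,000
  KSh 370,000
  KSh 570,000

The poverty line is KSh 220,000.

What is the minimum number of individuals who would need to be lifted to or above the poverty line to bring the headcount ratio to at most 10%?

4

4 of the 6 individuals are poor, so H = 4/6 = 0.667.
A headcount ratio of at most 10% allows at most ⌊0.10 × 6⌋ = 0 poor individuals.
So at least 4 − 0 = 4 must be lifted.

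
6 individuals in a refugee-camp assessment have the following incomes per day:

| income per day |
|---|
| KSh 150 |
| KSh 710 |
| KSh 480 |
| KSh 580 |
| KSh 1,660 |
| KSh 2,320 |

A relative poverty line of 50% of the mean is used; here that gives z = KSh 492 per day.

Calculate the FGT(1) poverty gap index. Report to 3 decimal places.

Below the line: KSh 150, KSh 480 (q = 2 of N = 6).
Normalized shortfalls: (492−150)/492 = 0.6951; (492−480)/492 = 0.0244.
Σ = 0.719512. Dividing by the full population N = 6 gives P₁ = 0.120.

0.120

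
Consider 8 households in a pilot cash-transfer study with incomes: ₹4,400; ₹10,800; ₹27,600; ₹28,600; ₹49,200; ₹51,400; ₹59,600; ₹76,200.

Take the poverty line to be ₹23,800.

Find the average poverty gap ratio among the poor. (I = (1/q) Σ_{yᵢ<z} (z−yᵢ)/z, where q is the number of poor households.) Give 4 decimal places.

0.6807

Poor units: ₹4,400, ₹10,800 (q = 2 of N = 8).
Relative gaps: 0.8151, 0.5462; sum = 1.361345.
The income-gap ratio divides by q (the poor only): 1.361345 / 2 = 0.6807.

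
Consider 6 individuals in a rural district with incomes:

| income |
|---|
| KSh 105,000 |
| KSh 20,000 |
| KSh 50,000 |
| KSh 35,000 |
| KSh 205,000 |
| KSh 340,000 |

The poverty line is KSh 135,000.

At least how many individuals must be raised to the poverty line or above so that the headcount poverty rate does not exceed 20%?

Currently q = 4 of N = 6 are below the line (H = 0.667).
A headcount ratio of at most 20% allows at most ⌊0.20 × 6⌋ = 1 poor individuals.
So at least 4 − 1 = 3 must be lifted.

3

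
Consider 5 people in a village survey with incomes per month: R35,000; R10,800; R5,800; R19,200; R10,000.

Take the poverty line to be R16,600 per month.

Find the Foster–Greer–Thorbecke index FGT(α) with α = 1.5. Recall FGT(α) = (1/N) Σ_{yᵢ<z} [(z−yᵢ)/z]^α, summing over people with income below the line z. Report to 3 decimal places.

Incomes under z: R5,800, R10,000, R10,800 (q = 3 of N = 5).
Gap ratios (z−y)/z: (16600−5800)/16600 = 0.6506; (16600−10000)/16600 = 0.3976; (16600−10800)/16600 = 0.3494.
Raised to α = 1.5: 0.52478; 0.25070; 0.20653.
Sum = 0.982004; FGT(1.5) = 0.982004 / 5 = 0.196.

0.196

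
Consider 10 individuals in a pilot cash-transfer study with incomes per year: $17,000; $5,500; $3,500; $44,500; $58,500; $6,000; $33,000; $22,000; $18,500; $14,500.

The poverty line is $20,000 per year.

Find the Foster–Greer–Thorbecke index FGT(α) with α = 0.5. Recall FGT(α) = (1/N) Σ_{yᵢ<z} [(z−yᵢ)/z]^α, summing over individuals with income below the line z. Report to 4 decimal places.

0.3782

Below z: $3,500, $5,500, $6,000, $14,500, $17,000, $18,500 (q = 6 of N = 10).
Shortfall ratios: (20000−3500)/20000 = 0.8250; (20000−5500)/20000 = 0.7250; (20000−6000)/20000 = 0.7000; (20000−14500)/20000 = 0.2750; (20000−17000)/20000 = 0.1500; (20000−18500)/20000 = 0.0750.
Raised to α = 0.5: 0.90830; 0.85147; 0.83666; 0.52440; 0.38730; 0.27386.
Sum = 3.781988; FGT(0.5) = 3.781988 / 10 = 0.3782.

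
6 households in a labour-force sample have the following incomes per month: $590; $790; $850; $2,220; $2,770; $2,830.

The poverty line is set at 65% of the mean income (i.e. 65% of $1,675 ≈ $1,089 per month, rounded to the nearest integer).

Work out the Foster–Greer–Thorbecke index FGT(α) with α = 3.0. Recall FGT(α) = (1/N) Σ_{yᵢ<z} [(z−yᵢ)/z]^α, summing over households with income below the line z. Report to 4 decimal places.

0.0212

Incomes under z: $590, $790, $850 (q = 3 of N = 6).
Normalized shortfalls: (1089−590)/1089 = 0.4582; (1089−790)/1089 = 0.2746; (1089−850)/1089 = 0.2195.
Raised to α = 3.0: 0.09621; 0.02070; 0.01057.
Sum = 0.127478; FGT(3.0) = 0.127478 / 6 = 0.0212.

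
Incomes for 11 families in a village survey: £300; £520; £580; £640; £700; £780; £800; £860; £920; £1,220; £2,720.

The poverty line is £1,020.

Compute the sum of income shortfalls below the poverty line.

Below the line: £300, £520, £580, £640, £700, £780, £800, £860, £920 (q = 9 of N = 11).
Individual gaps: 1020−300 = 720; 1020−520 = 500; 1020−580 = 440; 1020−640 = 380; 1020−700 = 320; 1020−780 = 240; 1020−800 = 220; 1020−860 = 160; 1020−920 = 100.
Aggregate gap = £3,080.

£3,080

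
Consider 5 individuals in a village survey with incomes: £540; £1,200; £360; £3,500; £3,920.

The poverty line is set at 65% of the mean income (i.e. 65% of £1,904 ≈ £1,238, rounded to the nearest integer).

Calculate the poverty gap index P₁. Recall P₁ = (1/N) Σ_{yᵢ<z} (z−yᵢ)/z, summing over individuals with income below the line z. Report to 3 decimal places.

Incomes under z: £360, £540, £1,200 (q = 3 of N = 5).
Shortfall ratios: (1238−360)/1238 = 0.7092; (1238−540)/1238 = 0.5638; (1238−1200)/1238 = 0.0307.
Sum of shortfalls = 1.303716; P₁ averages over all N: 1.303716 / 5 = 0.261.

0.261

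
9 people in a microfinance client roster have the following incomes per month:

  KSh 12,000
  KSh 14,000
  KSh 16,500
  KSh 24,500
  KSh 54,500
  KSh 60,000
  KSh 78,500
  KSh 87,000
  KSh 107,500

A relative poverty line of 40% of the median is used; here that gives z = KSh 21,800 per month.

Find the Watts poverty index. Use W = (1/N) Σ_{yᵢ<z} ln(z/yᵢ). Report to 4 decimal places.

Poor units: KSh 12,000, KSh 14,000, KSh 16,500 (q = 3 of N = 9).
Log gaps: ln(21800/12000) = 0.5970; ln(21800/14000) = 0.4429; ln(21800/16500) = 0.2785.
W = 1.318406 / 9 = 0.1465.

0.1465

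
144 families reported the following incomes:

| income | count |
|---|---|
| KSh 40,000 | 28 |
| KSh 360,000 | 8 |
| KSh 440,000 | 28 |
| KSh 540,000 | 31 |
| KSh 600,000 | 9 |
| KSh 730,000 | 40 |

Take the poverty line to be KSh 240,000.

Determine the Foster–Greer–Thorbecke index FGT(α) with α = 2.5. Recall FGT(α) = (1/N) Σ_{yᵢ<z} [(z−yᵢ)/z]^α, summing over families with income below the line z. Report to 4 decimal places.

Below z: 28×KSh 40,000 (q = 28 of N = 144).
Relative gaps: (240000−40000)/240000 = 0.8333 (×28).
Raised to α = 2.5: 0.63394 (×28).
Sum = 17.750268; FGT(2.5) = 17.750268 / 144 = 0.1233.

0.1233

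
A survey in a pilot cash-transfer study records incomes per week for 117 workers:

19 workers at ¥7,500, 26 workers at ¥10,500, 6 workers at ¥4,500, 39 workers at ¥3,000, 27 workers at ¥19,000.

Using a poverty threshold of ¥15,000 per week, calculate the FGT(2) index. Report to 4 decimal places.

Incomes under z: 39×¥3,000, 6×¥4,500, 19×¥7,500, 26×¥10,500 (q = 90 of N = 117).
Gap ratios (z−y)/z: (15000−3000)/15000 = 0.8000 (×39); (15000−4500)/15000 = 0.7000 (×6); (15000−7500)/15000 = 0.5000 (×19); (15000−10500)/15000 = 0.3000 (×26).
Squared: 0.6400 (×39); 0.4900 (×6); 0.2500 (×19); 0.0900 (×26).
Sum = 34.990000; P₂ = 34.990000 / 117 = 0.2991.

0.2991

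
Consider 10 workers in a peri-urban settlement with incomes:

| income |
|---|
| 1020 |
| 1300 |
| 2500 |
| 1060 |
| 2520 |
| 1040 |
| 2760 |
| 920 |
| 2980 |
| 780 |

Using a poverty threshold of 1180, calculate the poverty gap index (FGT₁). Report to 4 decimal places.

Below the line: 780, 920, 1020, 1040, 1060 (q = 5 of N = 10).
Shortfall ratios: (1180−780)/1180 = 0.3390; (1180−920)/1180 = 0.2203; (1180−1020)/1180 = 0.1356; (1180−1040)/1180 = 0.1186; (1180−1060)/1180 = 0.1017.
Σ = 0.915254. Dividing by the full population N = 10 gives P₁ = 0.0915.

0.0915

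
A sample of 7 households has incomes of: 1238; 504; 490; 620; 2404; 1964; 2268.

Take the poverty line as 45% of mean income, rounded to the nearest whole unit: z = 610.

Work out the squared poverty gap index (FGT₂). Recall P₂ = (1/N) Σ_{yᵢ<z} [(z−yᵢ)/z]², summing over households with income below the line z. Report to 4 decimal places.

0.0098

Below the line: 490, 504 (q = 2 of N = 7).
Shortfall ratios: (610−490)/610 = 0.1967; (610−504)/610 = 0.1738.
Squared: 0.0387; 0.0302.
Sum = 0.068895; P₂ = 0.068895 / 7 = 0.0098.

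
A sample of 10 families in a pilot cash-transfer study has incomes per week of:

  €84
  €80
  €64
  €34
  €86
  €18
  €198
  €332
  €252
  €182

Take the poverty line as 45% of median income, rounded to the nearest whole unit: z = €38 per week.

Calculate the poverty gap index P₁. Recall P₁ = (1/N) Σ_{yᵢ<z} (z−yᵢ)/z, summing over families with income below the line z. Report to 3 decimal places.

0.063

Incomes under z: €18, €34 (q = 2 of N = 10).
Normalized shortfalls: (38−18)/38 = 0.5263; (38−34)/38 = 0.1053.
Sum of shortfalls = 0.631579; P₁ averages over all N: 0.631579 / 10 = 0.063.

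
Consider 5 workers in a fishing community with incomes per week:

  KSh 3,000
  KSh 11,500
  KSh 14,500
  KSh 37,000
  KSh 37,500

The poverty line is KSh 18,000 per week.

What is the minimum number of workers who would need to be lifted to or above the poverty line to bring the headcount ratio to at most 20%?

Currently q = 3 of N = 5 are below the line (H = 0.600).
A headcount ratio of at most 20% allows at most ⌊0.20 × 5⌋ = 1 poor workers.
So at least 3 − 1 = 2 must be lifted.

2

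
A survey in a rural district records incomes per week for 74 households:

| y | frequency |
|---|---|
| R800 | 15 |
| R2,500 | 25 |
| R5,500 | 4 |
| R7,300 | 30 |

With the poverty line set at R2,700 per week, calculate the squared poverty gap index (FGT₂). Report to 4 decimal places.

0.1022

Incomes under z: 15×R800, 25×R2,500 (q = 40 of N = 74).
Shortfall ratios: (2700−800)/2700 = 0.7037 (×15); (2700−2500)/2700 = 0.0741 (×25).
Squared: 0.4952 (×15); 0.0055 (×25).
Sum = 7.565158; P₂ = 7.565158 / 74 = 0.1022.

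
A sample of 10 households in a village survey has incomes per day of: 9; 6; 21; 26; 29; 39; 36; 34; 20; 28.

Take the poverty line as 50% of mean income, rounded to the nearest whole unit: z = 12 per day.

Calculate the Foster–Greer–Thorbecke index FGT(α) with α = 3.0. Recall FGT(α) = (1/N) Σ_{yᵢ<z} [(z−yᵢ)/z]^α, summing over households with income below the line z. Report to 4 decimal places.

0.0141

Below z: 6, 9 (q = 2 of N = 10).
Normalized shortfalls: (12−6)/12 = 0.5000; (12−9)/12 = 0.2500.
Raised to α = 3.0: 0.12500; 0.01562.
Sum = 0.140625; FGT(3.0) = 0.140625 / 10 = 0.0141.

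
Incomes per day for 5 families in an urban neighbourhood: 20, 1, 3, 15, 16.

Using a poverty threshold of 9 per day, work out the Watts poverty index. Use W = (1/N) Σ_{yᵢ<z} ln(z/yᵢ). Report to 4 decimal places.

Below the line: 1, 3 (q = 2 of N = 5).
Log shortfalls: ln(9/1) = 2.1972; ln(9/3) = 1.0986.
W = 3.295837 / 5 = 0.6592.

0.6592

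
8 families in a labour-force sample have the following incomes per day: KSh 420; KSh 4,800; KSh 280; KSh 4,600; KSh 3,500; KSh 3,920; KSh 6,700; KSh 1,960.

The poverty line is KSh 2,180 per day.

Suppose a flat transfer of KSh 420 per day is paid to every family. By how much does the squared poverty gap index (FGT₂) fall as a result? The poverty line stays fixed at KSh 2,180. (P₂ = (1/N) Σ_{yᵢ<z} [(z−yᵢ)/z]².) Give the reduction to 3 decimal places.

Before: below the line — KSh 280, KSh 420, KSh 1,960; squared poverty gap index (FGT₂) = 0.17770.
After the KSh 420 transfer: below the line — KSh 700, KSh 840; squared poverty gap index (FGT₂) = 0.10484.
Reduction = 0.17770 − 0.10484 = 0.073.

0.073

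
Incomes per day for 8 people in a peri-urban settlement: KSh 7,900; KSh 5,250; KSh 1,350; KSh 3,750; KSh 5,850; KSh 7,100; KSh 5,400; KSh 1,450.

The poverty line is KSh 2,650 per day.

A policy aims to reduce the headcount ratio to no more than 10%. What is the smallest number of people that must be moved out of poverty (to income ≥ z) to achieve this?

2

2 of the 8 people are poor, so H = 2/8 = 0.250.
A headcount ratio of at most 10% allows at most ⌊0.10 × 8⌋ = 0 poor people.
So at least 2 − 0 = 2 must be lifted.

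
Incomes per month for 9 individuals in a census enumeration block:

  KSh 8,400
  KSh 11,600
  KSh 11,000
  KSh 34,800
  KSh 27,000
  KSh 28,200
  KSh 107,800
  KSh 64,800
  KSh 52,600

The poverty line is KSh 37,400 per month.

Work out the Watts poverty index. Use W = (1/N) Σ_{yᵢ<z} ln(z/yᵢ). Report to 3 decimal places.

0.508

Incomes under z: KSh 8,400, KSh 11,000, KSh 11,600, KSh 27,000, KSh 28,200, KSh 34,800 (q = 6 of N = 9).
Log gaps: ln(37400/8400) = 1.4934; ln(37400/11000) = 1.2238; ln(37400/11600) = 1.1707; ln(37400/27000) = 0.3258; ln(37400/28200) = 0.2823; ln(37400/34800) = 0.0721.
W = 4.568116 / 9 = 0.508.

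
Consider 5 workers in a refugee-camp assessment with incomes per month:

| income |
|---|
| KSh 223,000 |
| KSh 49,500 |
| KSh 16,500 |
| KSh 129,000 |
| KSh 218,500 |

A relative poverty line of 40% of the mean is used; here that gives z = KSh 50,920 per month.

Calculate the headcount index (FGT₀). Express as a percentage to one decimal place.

2 of the 5 workers have income below KSh 50,920.
H = 2/5 = 40.0%.

40.0%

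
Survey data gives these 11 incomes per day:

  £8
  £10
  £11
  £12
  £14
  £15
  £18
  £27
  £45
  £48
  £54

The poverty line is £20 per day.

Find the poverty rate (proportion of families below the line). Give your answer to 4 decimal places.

0.6364

7 of the 11 families have income below £20.
H = 7/11 = 0.6364.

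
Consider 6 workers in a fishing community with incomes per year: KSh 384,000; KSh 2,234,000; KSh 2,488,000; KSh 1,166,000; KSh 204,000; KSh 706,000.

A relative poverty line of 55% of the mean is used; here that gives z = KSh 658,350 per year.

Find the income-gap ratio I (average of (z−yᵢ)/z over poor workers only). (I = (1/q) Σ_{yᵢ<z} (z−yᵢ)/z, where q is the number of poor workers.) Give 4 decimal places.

Below z: KSh 204,000, KSh 384,000 (q = 2 of N = 6).
Shortfall ratios (z−y)/z: 0.6901, 0.4167; sum = 1.106858.
The income-gap ratio divides by q (the poor only): 1.106858 / 2 = 0.5534.

0.5534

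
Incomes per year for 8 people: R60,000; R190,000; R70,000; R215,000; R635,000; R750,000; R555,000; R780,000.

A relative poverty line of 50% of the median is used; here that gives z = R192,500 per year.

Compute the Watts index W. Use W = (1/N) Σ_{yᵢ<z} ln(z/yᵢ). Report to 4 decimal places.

0.2738

Poor units: R60,000, R70,000, R190,000 (q = 3 of N = 8).
Log shortfalls: ln(192500/60000) = 1.1658; ln(192500/70000) = 1.0116; ln(192500/190000) = 0.0131.
W = 2.190425 / 8 = 0.2738.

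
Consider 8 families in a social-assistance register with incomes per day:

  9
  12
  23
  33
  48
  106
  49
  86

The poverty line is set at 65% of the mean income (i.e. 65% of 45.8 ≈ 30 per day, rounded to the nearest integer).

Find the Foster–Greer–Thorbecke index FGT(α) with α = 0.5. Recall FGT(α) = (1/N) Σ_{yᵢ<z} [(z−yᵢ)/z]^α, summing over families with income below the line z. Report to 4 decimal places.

Poor units: 9, 12, 23 (q = 3 of N = 8).
Shortfall ratios: (30−9)/30 = 0.7000; (30−12)/30 = 0.6000; (30−23)/30 = 0.2333.
Raised to α = 0.5: 0.83666; 0.77460; 0.48305.
Sum = 2.094303; FGT(0.5) = 2.094303 / 8 = 0.2618.

0.2618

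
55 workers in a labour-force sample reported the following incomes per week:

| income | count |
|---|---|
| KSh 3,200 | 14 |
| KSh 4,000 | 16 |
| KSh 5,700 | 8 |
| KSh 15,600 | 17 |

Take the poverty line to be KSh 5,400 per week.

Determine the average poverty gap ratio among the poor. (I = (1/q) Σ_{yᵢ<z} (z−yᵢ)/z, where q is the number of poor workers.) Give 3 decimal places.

0.328

Below z: 14×KSh 3,200, 16×KSh 4,000 (q = 30 of N = 55).
Shortfall ratios (z−y)/z: 0.4074 (×14), 0.2593 (×16); sum = 9.851852.
I averages over the q = 30 poor units only: 9.851852 / 30 = 0.328.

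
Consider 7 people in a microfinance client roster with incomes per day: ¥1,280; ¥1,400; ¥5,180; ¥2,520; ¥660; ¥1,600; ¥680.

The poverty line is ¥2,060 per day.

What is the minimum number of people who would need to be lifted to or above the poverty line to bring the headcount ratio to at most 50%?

5 of the 7 people are poor, so H = 5/7 = 0.714.
A headcount ratio of at most 50% allows at most ⌊0.50 × 7⌋ = 3 poor people.
So at least 5 − 3 = 2 must be lifted.

2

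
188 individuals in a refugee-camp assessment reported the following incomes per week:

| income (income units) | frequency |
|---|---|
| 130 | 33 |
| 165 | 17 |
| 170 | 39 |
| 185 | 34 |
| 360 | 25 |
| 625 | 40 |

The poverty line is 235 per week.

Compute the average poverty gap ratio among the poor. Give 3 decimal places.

0.308

Poor units: 33×130, 17×165, 39×170, 34×185 (q = 123 of N = 188).
Shortfall ratios (z−y)/z: 0.4468 (×33), 0.2979 (×17), 0.2766 (×39), 0.2128 (×34); sum = 37.829787.
The income-gap ratio divides by q (the poor only): 37.829787 / 123 = 0.308.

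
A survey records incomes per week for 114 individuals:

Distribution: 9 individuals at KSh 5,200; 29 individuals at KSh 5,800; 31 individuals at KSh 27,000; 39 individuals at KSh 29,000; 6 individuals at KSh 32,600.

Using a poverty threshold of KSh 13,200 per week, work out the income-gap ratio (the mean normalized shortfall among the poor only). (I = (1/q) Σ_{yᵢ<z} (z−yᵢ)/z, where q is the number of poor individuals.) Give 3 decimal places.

Incomes under z: 9×KSh 5,200, 29×KSh 5,800 (q = 38 of N = 114).
Relative gaps: 0.6061 (×9), 0.5606 (×29); sum = 21.712121.
I averages over the q = 38 poor units only: 21.712121 / 38 = 0.571.

0.571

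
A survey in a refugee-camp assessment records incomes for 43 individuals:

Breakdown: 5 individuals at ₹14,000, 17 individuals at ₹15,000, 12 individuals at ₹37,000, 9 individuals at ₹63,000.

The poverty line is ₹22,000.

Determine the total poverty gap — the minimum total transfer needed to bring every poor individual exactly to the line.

Below the line: 5×₹14,000, 17×₹15,000 (q = 22 of N = 43).
Individual gaps: 5×(22000−14000) = 40000; 17×(22000−15000) = 119000.
Aggregate gap = ₹159,000.

₹159,000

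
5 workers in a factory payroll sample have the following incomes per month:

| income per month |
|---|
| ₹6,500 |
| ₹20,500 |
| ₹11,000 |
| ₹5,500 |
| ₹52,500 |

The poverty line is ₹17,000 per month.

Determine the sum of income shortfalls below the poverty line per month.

Below z: ₹5,500, ₹6,500, ₹11,000 (q = 3 of N = 5).
Individual gaps: 17000−5500 = 11500; 17000−6500 = 10500; 17000−11000 = 6000.
Aggregate gap = ₹28,000.

₹28,000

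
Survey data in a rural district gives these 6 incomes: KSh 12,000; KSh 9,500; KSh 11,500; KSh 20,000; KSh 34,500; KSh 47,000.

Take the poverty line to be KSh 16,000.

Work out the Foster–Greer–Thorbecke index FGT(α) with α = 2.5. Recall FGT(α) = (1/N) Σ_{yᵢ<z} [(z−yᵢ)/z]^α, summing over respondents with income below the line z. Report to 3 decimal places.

Below the line: KSh 9,500, KSh 11,500, KSh 12,000 (q = 3 of N = 6).
Relative gaps: (16000−9500)/16000 = 0.4062; (16000−11500)/16000 = 0.2812; (16000−12000)/16000 = 0.2500.
Raised to α = 2.5: 0.10519; 0.04195; 0.03125.
Sum = 0.178392; FGT(2.5) = 0.178392 / 6 = 0.030.

0.030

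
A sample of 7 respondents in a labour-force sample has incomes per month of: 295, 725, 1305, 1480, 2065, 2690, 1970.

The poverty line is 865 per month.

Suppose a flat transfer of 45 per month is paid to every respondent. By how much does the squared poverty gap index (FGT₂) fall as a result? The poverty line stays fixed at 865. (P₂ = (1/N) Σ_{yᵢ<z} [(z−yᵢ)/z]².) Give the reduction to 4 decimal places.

Before: below the line — 295, 725; squared poverty gap index (FGT₂) = 0.065775.
After the 45 transfer: below the line — 340, 770; squared poverty gap index (FGT₂) = 0.054348.
Reduction = 0.065775 − 0.054348 = 0.0114.

0.0114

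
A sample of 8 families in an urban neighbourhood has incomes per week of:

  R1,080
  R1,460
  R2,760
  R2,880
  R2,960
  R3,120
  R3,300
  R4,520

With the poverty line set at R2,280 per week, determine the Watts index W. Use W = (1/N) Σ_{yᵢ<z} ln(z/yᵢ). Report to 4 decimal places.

Incomes under z: R1,080, R1,460 (q = 2 of N = 8).
Log gaps: ln(2280/1080) = 0.7472; ln(2280/1460) = 0.4457.
W = 1.192953 / 8 = 0.1491.

0.1491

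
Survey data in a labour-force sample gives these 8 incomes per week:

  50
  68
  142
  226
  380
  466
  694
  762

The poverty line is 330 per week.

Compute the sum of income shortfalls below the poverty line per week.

Below z: 50, 68, 142, 226 (q = 4 of N = 8).
Individual gaps: 330−50 = 280; 330−68 = 262; 330−142 = 188; 330−226 = 104.
Aggregate gap = 834.

834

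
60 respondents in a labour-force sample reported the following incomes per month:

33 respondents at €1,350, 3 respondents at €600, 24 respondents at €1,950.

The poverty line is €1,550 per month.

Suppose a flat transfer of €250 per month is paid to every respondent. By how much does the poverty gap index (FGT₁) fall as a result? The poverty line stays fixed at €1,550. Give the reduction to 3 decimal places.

0.079

Before: below the line — 3×€600, 33×€1,350; poverty gap index (FGT₁) = 0.10161.
After the €250 transfer: below the line — 3×€850; poverty gap index (FGT₁) = 0.02258.
Reduction = 0.10161 − 0.02258 = 0.079.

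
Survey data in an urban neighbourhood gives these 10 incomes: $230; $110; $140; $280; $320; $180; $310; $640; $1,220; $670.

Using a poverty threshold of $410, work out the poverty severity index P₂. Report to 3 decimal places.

0.168

Poor units: $110, $140, $180, $230, $280, $310, $320 (q = 7 of N = 10).
Normalized shortfalls: (410−110)/410 = 0.7317; (410−140)/410 = 0.6585; (410−180)/410 = 0.5610; (410−230)/410 = 0.4390; (410−280)/410 = 0.3171; (410−310)/410 = 0.2439; (410−320)/410 = 0.2195.
Squared: 0.5354; 0.4337; 0.3147; 0.1927; 0.1005; 0.0595; 0.0482.
Sum = 1.684711; P₂ = 1.684711 / 10 = 0.168.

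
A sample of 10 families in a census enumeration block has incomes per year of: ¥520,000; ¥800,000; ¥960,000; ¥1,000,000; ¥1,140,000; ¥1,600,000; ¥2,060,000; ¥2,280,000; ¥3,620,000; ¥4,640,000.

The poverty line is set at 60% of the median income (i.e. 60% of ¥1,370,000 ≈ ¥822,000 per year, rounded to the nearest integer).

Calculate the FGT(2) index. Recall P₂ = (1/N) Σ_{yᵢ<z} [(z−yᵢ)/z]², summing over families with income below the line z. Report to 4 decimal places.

Below the line: ¥520,000, ¥800,000 (q = 2 of N = 10).
Relative gaps: (822000−520000)/822000 = 0.3674; (822000−800000)/822000 = 0.0268.
Squared: 0.1350; 0.0007.
Sum = 0.135697; P₂ = 0.135697 / 10 = 0.0136.

0.0136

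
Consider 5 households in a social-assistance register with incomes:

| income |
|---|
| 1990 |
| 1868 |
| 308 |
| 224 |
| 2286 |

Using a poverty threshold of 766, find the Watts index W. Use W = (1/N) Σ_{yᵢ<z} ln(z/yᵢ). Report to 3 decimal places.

Poor units: 224, 308 (q = 2 of N = 5).
Log gaps: ln(766/224) = 1.2295; ln(766/308) = 0.9111.
W = 2.140619 / 5 = 0.428.

0.428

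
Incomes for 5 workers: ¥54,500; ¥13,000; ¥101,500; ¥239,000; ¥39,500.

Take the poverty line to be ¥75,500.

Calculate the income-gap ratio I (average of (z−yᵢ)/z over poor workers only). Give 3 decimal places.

0.528

Below the line: ¥13,000, ¥39,500, ¥54,500 (q = 3 of N = 5).
Relative gaps: 0.8278, 0.4768, 0.2781; sum = 1.582781.
I averages over the q = 3 poor units only: 1.582781 / 3 = 0.528.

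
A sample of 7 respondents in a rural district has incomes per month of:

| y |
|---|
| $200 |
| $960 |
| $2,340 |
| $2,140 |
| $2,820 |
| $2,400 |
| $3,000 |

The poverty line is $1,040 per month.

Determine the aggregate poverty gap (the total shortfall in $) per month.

$920

Below z: $200, $960 (q = 2 of N = 7).
Individual gaps: 1040−200 = 840; 1040−960 = 80.
Aggregate gap = $920.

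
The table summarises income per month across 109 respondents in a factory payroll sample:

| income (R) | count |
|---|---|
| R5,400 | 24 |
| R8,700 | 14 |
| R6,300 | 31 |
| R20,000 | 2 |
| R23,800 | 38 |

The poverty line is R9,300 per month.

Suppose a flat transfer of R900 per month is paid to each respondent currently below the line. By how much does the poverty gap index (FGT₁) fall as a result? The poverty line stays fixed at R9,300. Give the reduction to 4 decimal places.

Before: below the line — 24×R5,400, 31×R6,300, 14×R8,700; poverty gap index (FGT₁) = 0.192365.
After the R900 transfer: below the line — 24×R6,300, 31×R7,200; poverty gap index (FGT₁) = 0.135247.
Reduction = 0.192365 − 0.135247 = 0.0571.

0.0571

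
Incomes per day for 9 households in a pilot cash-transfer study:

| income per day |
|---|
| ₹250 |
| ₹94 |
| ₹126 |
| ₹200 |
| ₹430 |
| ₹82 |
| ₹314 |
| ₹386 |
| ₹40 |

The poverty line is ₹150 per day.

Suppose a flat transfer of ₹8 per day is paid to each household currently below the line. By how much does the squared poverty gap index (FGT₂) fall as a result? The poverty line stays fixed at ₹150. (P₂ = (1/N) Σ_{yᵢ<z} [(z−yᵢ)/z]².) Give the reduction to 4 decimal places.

0.0191

Before: below the line — ₹40, ₹82, ₹94, ₹126; squared poverty gap index (FGT₂) = 0.100919.
After the ₹8 transfer: below the line — ₹48, ₹90, ₹102, ₹134; squared poverty gap index (FGT₂) = 0.081798.
Reduction = 0.100919 − 0.081798 = 0.0191.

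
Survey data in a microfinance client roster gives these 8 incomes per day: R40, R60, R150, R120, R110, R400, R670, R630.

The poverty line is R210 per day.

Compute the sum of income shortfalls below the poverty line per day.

Below z: R40, R60, R110, R120, R150 (q = 5 of N = 8).
Individual gaps: 210−40 = 170; 210−60 = 150; 210−110 = 100; 210−120 = 90; 210−150 = 60.
Aggregate gap = R570.

R570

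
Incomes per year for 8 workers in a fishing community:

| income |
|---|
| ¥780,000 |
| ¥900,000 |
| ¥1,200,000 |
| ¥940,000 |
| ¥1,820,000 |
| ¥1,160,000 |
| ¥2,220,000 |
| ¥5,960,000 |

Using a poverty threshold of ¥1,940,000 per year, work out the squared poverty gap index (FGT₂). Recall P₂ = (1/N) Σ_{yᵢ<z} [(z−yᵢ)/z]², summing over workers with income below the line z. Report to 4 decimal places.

Below z: ¥780,000, ¥900,000, ¥940,000, ¥1,160,000, ¥1,200,000, ¥1,820,000 (q = 6 of N = 8).
Relative gaps: (1940000−780000)/1940000 = 0.5979; (1940000−900000)/1940000 = 0.5361; (1940000−940000)/1940000 = 0.5155; (1940000−1160000)/1940000 = 0.4021; (1940000−1200000)/1940000 = 0.3814; (1940000−1820000)/1940000 = 0.0619.
Squared: 0.3575; 0.2874; 0.2657; 0.1617; 0.1455; 0.0038.
Sum = 1.221596; P₂ = 1.221596 / 8 = 0.1527.

0.1527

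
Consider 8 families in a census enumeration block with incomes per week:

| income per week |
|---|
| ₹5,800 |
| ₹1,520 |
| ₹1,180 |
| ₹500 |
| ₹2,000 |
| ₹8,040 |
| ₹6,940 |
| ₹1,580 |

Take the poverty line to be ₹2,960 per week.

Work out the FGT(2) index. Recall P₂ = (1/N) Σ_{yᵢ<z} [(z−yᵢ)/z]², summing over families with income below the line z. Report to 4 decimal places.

Incomes under z: ₹500, ₹1,180, ₹1,520, ₹1,580, ₹2,000 (q = 5 of N = 8).
Shortfall ratios: (2960−500)/2960 = 0.8311; (2960−1180)/2960 = 0.6014; (2960−1520)/2960 = 0.4865; (2960−1580)/2960 = 0.4662; (2960−2000)/2960 = 0.3243.
Squared: 0.6907; 0.3616; 0.2367; 0.2174; 0.1052.
Sum = 1.611532; P₂ = 1.611532 / 8 = 0.2014.

0.2014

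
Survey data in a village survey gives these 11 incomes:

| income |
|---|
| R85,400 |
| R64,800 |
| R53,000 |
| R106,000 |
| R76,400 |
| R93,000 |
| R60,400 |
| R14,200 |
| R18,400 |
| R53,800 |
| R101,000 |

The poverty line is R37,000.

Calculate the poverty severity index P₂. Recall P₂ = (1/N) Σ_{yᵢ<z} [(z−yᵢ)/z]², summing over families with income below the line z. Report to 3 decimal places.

0.057

Below the line: R14,200, R18,400 (q = 2 of N = 11).
Relative gaps: (37000−14200)/37000 = 0.6162; (37000−18400)/37000 = 0.5027.
Squared: 0.3797; 0.2527.
Sum = 0.632432; P₂ = 0.632432 / 11 = 0.057.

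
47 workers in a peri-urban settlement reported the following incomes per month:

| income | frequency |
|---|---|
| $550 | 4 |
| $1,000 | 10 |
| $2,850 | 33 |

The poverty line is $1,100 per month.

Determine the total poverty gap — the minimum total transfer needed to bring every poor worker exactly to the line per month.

Below the line: 4×$550, 10×$1,000 (q = 14 of N = 47).
Individual gaps: 4×(1100−550) = 2200; 10×(1100−1000) = 1000.
Aggregate gap = $3,200.

$3,200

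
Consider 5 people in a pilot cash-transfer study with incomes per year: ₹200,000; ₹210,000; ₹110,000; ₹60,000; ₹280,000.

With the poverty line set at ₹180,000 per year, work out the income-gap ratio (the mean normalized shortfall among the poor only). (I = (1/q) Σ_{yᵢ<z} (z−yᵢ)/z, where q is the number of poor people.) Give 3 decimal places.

Poor units: ₹60,000, ₹110,000 (q = 2 of N = 5).
Shortfall ratios (z−y)/z: 0.6667, 0.3889; sum = 1.055556.
The income-gap ratio divides by q (the poor only): 1.055556 / 2 = 0.528.

0.528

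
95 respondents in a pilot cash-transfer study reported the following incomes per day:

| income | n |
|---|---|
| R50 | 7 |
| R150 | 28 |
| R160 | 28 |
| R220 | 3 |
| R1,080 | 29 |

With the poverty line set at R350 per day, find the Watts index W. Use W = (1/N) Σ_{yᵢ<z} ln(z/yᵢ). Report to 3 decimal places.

Poor units: 7×R50, 28×R150, 28×R160, 3×R220 (q = 66 of N = 95).
Log shortfalls: ln(350/50) = 1.9459 (×7); ln(350/150) = 0.8473 (×28); ln(350/160) = 0.7828 (×28); ln(350/220) = 0.4643 (×3).
W = 60.655889 / 95 = 0.638.

0.638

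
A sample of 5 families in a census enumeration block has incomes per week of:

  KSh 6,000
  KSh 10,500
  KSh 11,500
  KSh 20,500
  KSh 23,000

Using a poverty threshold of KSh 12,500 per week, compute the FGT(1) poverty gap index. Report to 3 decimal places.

Below z: KSh 6,000, KSh 10,500, KSh 11,500 (q = 3 of N = 5).
Shortfall ratios: (12500−6000)/12500 = 0.5200; (12500−10500)/12500 = 0.1600; (12500−11500)/12500 = 0.0800.
Sum of shortfalls = 0.760000; P₁ averages over all N: 0.760000 / 5 = 0.152.

0.152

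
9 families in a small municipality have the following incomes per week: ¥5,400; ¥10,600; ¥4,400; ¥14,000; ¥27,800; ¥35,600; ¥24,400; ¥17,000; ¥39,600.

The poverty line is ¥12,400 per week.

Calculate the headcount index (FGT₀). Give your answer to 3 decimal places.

0.333

3 of the 9 families have income below ¥12,400.
H = 3/9 = 0.333.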